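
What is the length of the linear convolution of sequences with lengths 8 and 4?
Linear/full convolution length: m + n - 1 = 8 + 4 - 1 = 11

11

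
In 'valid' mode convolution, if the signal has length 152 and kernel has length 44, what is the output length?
'Valid' mode counts only positions where the kernel fully overlaps the signal: m - n + 1 = 152 - 44 + 1 = 109

109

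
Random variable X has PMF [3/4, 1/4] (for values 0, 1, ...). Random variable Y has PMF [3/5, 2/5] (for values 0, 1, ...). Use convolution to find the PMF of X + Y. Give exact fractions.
P(X+Y=k) = Σ_i P(X=i)·P(Y=k-i) — a convolution of [3/4, 1/4] and [3/5, 2/5]. P(X+Y=0) = (3/4)×(3/5) = 9/20; P(X+Y=1) = (3/4)×(2/5) + (1/4)×(3/5) = 3/10 + 3/20 = 9/20; P(X+Y=2) = (1/4)×(2/5) = 1/10. PMF: [9/20, 9/20, 1/10] (sums to 1 ✓)

[9/20, 9/20, 1/10]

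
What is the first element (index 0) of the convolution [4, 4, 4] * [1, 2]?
Use y[k] = Σ_i a[i]·b[k-i] at k=0. y[0] = 4×1 = 4

4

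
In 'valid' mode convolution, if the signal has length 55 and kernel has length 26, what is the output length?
'Valid' mode counts only positions where the kernel fully overlaps the signal: m - n + 1 = 55 - 26 + 1 = 30

30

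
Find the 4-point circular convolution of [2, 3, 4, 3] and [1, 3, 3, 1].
Use y[k] = Σ_j f[j]·g[(k-j) mod 4]. y[0] = 2×1 + 3×1 + 4×3 + 3×3 = 26; y[1] = 2×3 + 3×1 + 4×1 + 3×3 = 22; y[2] = 2×3 + 3×3 + 4×1 + 3×1 = 22; y[3] = 2×1 + 3×3 + 4×3 + 3×1 = 26. Result: [26, 22, 22, 26]

[26, 22, 22, 26]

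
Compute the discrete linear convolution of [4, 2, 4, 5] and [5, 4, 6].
y[0] = 4×5 = 20; y[1] = 4×4 + 2×5 = 26; y[2] = 4×6 + 2×4 + 4×5 = 52; y[3] = 2×6 + 4×4 + 5×5 = 53; y[4] = 4×6 + 5×4 = 44; y[5] = 5×6 = 30

[20, 26, 52, 53, 44, 30]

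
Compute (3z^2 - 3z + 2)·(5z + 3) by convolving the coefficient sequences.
Ascending coefficients: a = [2, -3, 3], b = [3, 5]. c[0] = 2×3 = 6; c[1] = 2×5 + -3×3 = 1; c[2] = -3×5 + 3×3 = -6; c[3] = 3×5 = 15. Result coefficients: [6, 1, -6, 15] → 15z^3 - 6z^2 + z + 6

15z^3 - 6z^2 + z + 6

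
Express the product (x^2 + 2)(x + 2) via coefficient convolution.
Ascending coefficients: a = [2, 0, 1], b = [2, 1]. c[0] = 2×2 = 4; c[1] = 2×1 + 0×2 = 2; c[2] = 0×1 + 1×2 = 2; c[3] = 1×1 = 1. Result coefficients: [4, 2, 2, 1] → x^3 + 2x^2 + 2x + 4

x^3 + 2x^2 + 2x + 4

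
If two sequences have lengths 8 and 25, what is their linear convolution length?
Linear/full convolution length: m + n - 1 = 8 + 25 - 1 = 32

32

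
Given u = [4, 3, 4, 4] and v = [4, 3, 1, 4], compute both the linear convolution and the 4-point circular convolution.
Linear: y_lin[0] = 4×4 = 16; y_lin[1] = 4×3 + 3×4 = 24; y_lin[2] = 4×1 + 3×3 + 4×4 = 29; y_lin[3] = 4×4 + 3×1 + 4×3 + 4×4 = 47; y_lin[4] = 3×4 + 4×1 + 4×3 = 28; y_lin[5] = 4×4 + 4×1 = 20; y_lin[6] = 4×4 = 16 → [16, 24, 29, 47, 28, 20, 16]. Circular (length 4): y[0] = 4×4 + 3×4 + 4×1 + 4×3 = 44; y[1] = 4×3 + 3×4 + 4×4 + 4×1 = 44; y[2] = 4×1 + 3×3 + 4×4 + 4×4 = 45; y[3] = 4×4 + 3×1 + 4×3 + 4×4 = 47 → [44, 44, 45, 47]

Linear: [16, 24, 29, 47, 28, 20, 16], Circular: [44, 44, 45, 47]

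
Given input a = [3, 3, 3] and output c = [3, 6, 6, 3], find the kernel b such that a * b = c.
Output length 4 = len(a) + len(b) - 1 ⇒ len(b) = 2. Solve b forward using b[k] = (c[k] - Σ_{i≥1} a[i]·b[k-i]) / a[0]: b[0] = c[0] / a[0] = 3 / 3 = 1; b[1] = (c[1] - 3×1) / a[0] = (6 - 3×1) / 3 = 1. So b = [1, 1]. Forward-check [3, 3, 3] * [1, 1]: c[0] = 3×1 = 3; c[1] = 3×1 + 3×1 = 6; c[2] = 3×1 + 3×1 = 6; c[3] = 3×1 = 3 → [3, 6, 6, 3] ✓

[1, 1]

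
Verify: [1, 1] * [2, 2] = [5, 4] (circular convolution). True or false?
Recompute circular convolution of [1, 1] and [2, 2]: y[0] = 1×2 + 1×2 = 4; y[1] = 1×2 + 1×2 = 4 → [4, 4]. Compare to given [5, 4]: they differ at index 0: given 5, correct 4, so answer: No

No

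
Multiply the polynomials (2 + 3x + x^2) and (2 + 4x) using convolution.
Ascending coefficients: a = [2, 3, 1], b = [2, 4]. c[0] = 2×2 = 4; c[1] = 2×4 + 3×2 = 14; c[2] = 3×4 + 1×2 = 14; c[3] = 1×4 = 4. Result coefficients: [4, 14, 14, 4] → 4 + 14x + 14x^2 + 4x^3

4 + 14x + 14x^2 + 4x^3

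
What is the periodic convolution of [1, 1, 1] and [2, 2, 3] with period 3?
Use y[k] = Σ_j u[j]·v[(k-j) mod 3]. y[0] = 1×2 + 1×3 + 1×2 = 7; y[1] = 1×2 + 1×2 + 1×3 = 7; y[2] = 1×3 + 1×2 + 1×2 = 7. Result: [7, 7, 7]

[7, 7, 7]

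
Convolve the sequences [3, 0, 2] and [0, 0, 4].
y[0] = 3×0 = 0; y[1] = 3×0 + 0×0 = 0; y[2] = 3×4 + 0×0 + 2×0 = 12; y[3] = 0×4 + 2×0 = 0; y[4] = 2×4 = 8

[0, 0, 12, 0, 8]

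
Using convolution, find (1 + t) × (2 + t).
Ascending coefficients: a = [1, 1], b = [2, 1]. c[0] = 1×2 = 2; c[1] = 1×1 + 1×2 = 3; c[2] = 1×1 = 1. Result coefficients: [2, 3, 1] → 2 + 3t + t^2

2 + 3t + t^2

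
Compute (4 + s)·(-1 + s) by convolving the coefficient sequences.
Ascending coefficients: a = [4, 1], b = [-1, 1]. c[0] = 4×-1 = -4; c[1] = 4×1 + 1×-1 = 3; c[2] = 1×1 = 1. Result coefficients: [-4, 3, 1] → -4 + 3s + s^2

-4 + 3s + s^2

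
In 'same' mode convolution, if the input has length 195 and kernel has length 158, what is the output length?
'Same' mode returns an output with the same length as the input: 195

195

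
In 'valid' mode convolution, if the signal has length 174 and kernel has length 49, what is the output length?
'Valid' mode counts only positions where the kernel fully overlaps the signal: m - n + 1 = 174 - 49 + 1 = 126

126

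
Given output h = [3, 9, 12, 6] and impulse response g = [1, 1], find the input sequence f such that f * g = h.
Deconvolve h=[3, 9, 12, 6] by g=[1, 1]. Since g[0]=1, solve forward: f[0] = h[0] / 1 = 3; f[1] = (h[1] - 3×1) / 1 = 6; f[2] = (h[2] - 6×1) / 1 = 6. So f = [3, 6, 6]. Check by forward convolution: h[0] = 3×1 = 3; h[1] = 3×1 + 6×1 = 9; h[2] = 6×1 + 6×1 = 12; h[3] = 6×1 = 6

[3, 6, 6]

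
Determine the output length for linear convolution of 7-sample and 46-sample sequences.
Linear/full convolution length: m + n - 1 = 7 + 46 - 1 = 52

52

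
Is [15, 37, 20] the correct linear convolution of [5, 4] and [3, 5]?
Recompute linear convolution of [5, 4] and [3, 5]: y[0] = 5×3 = 15; y[1] = 5×5 + 4×3 = 37; y[2] = 4×5 = 20 → [15, 37, 20]. Given [15, 37, 20] matches, so answer: Yes

Yes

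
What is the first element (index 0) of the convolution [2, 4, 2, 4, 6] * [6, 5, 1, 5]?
Use y[k] = Σ_i a[i]·b[k-i] at k=0. y[0] = 2×6 = 12

12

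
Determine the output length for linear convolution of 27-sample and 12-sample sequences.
Linear/full convolution length: m + n - 1 = 27 + 12 - 1 = 38

38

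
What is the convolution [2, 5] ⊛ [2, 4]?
y[0] = 2×2 = 4; y[1] = 2×4 + 5×2 = 18; y[2] = 5×4 = 20

[4, 18, 20]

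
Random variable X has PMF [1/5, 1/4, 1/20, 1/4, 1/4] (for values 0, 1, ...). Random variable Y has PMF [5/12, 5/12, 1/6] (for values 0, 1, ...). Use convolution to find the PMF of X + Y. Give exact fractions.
P(X+Y=k) = Σ_i P(X=i)·P(Y=k-i) — a convolution of [1/5, 1/4, 1/20, 1/4, 1/4] and [5/12, 5/12, 1/6]. P(X+Y=0) = (1/5)×(5/12) = 1/12; P(X+Y=1) = (1/5)×(5/12) + (1/4)×(5/12) = 1/12 + 5/48 = 3/16; P(X+Y=2) = (1/5)×(1/6) + (1/4)×(5/12) + (1/20)×(5/12) = 1/30 + 5/48 + 1/48 = 19/120; P(X+Y=3) = (1/4)×(1/6) + (1/20)×(5/12) + (1/4)×(5/12) = 1/24 + 1/48 + 5/48 = 1/6; P(X+Y=4) = (1/20)×(1/6) + (1/4)×(5/12) + (1/4)×(5/12) = 1/120 + 5/48 + 5/48 = 13/60; P(X+Y=5) = (1/4)×(1/6) + (1/4)×(5/12) = 1/24 + 5/48 = 7/48; P(X+Y=6) = (1/4)×(1/6) = 1/24. PMF: [1/12, 3/16, 19/120, 1/6, 13/60, 7/48, 1/24] (sums to 1 ✓)

[1/12, 3/16, 19/120, 1/6, 13/60, 7/48, 1/24]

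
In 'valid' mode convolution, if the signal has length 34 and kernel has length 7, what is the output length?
'Valid' mode counts only positions where the kernel fully overlaps the signal: m - n + 1 = 34 - 7 + 1 = 28

28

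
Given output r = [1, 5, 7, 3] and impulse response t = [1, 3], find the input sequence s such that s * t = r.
Deconvolve r=[1, 5, 7, 3] by t=[1, 3]. Since t[0]=1, solve forward: s[0] = r[0] / 1 = 1; s[1] = (r[1] - 1×3) / 1 = 2; s[2] = (r[2] - 2×3) / 1 = 1. So s = [1, 2, 1]. Check by forward convolution: r[0] = 1×1 = 1; r[1] = 1×3 + 2×1 = 5; r[2] = 2×3 + 1×1 = 7; r[3] = 1×3 = 3

[1, 2, 1]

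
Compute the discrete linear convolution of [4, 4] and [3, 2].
y[0] = 4×3 = 12; y[1] = 4×2 + 4×3 = 20; y[2] = 4×2 = 8

[12, 20, 8]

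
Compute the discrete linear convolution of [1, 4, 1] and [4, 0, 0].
y[0] = 1×4 = 4; y[1] = 1×0 + 4×4 = 16; y[2] = 1×0 + 4×0 + 1×4 = 4; y[3] = 4×0 + 1×0 = 0; y[4] = 1×0 = 0

[4, 16, 4, 0, 0]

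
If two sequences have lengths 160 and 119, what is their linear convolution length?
Linear/full convolution length: m + n - 1 = 160 + 119 - 1 = 278

278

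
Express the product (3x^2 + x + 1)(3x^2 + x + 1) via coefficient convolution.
Ascending coefficients: a = [1, 1, 3], b = [1, 1, 3]. c[0] = 1×1 = 1; c[1] = 1×1 + 1×1 = 2; c[2] = 1×3 + 1×1 + 3×1 = 7; c[3] = 1×3 + 3×1 = 6; c[4] = 3×3 = 9. Result coefficients: [1, 2, 7, 6, 9] → 9x^4 + 6x^3 + 7x^2 + 2x + 1

9x^4 + 6x^3 + 7x^2 + 2x + 1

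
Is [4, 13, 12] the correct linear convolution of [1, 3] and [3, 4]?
Recompute linear convolution of [1, 3] and [3, 4]: y[0] = 1×3 = 3; y[1] = 1×4 + 3×3 = 13; y[2] = 3×4 = 12 → [3, 13, 12]. Compare to given [4, 13, 12]: they differ at index 0: given 4, correct 3, so answer: No

No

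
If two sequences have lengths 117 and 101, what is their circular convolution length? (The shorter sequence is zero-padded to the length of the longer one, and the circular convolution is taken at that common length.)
Circular convolution (zero-padding the shorter input) has length max(m, n) = max(117, 101) = 117

117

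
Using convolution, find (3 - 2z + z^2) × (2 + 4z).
Ascending coefficients: a = [3, -2, 1], b = [2, 4]. c[0] = 3×2 = 6; c[1] = 3×4 + -2×2 = 8; c[2] = -2×4 + 1×2 = -6; c[3] = 1×4 = 4. Result coefficients: [6, 8, -6, 4] → 6 + 8z - 6z^2 + 4z^3

6 + 8z - 6z^2 + 4z^3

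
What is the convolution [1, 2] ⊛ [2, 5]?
y[0] = 1×2 = 2; y[1] = 1×5 + 2×2 = 9; y[2] = 2×5 = 10

[2, 9, 10]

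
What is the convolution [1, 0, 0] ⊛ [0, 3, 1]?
y[0] = 1×0 = 0; y[1] = 1×3 + 0×0 = 3; y[2] = 1×1 + 0×3 + 0×0 = 1; y[3] = 0×1 + 0×3 = 0; y[4] = 0×1 = 0

[0, 3, 1, 0, 0]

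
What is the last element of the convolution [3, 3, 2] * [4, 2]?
Use y[k] = Σ_i a[i]·b[k-i] at k=3. y[3] = 2×2 = 4

4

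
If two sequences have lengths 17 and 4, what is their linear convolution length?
Linear/full convolution length: m + n - 1 = 17 + 4 - 1 = 20

20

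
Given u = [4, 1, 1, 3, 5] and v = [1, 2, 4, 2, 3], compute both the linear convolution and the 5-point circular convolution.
Linear: y_lin[0] = 4×1 = 4; y_lin[1] = 4×2 + 1×1 = 9; y_lin[2] = 4×4 + 1×2 + 1×1 = 19; y_lin[3] = 4×2 + 1×4 + 1×2 + 3×1 = 17; y_lin[4] = 4×3 + 1×2 + 1×4 + 3×2 + 5×1 = 29; y_lin[5] = 1×3 + 1×2 + 3×4 + 5×2 = 27; y_lin[6] = 1×3 + 3×2 + 5×4 = 29; y_lin[7] = 3×3 + 5×2 = 19; y_lin[8] = 5×3 = 15 → [4, 9, 19, 17, 29, 27, 29, 19, 15]. Circular (length 5): y[0] = 4×1 + 1×3 + 1×2 + 3×4 + 5×2 = 31; y[1] = 4×2 + 1×1 + 1×3 + 3×2 + 5×4 = 38; y[2] = 4×4 + 1×2 + 1×1 + 3×3 + 5×2 = 38; y[3] = 4×2 + 1×4 + 1×2 + 3×1 + 5×3 = 32; y[4] = 4×3 + 1×2 + 1×4 + 3×2 + 5×1 = 29 → [31, 38, 38, 32, 29]

Linear: [4, 9, 19, 17, 29, 27, 29, 19, 15], Circular: [31, 38, 38, 32, 29]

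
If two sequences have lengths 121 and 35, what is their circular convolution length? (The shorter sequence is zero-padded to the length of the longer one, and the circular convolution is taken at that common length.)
Circular convolution (zero-padding the shorter input) has length max(m, n) = max(121, 35) = 121

121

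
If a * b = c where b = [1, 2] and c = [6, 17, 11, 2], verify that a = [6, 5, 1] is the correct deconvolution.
Forward-compute [6, 5, 1] * [1, 2]: c[0] = 6×1 = 6; c[1] = 6×2 + 5×1 = 17; c[2] = 5×2 + 1×1 = 11; c[3] = 1×2 = 2 → [6, 17, 11, 2]. Matches given c = [6, 17, 11, 2], so verified.

Verified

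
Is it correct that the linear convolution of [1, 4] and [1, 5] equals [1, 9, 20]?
Recompute linear convolution of [1, 4] and [1, 5]: y[0] = 1×1 = 1; y[1] = 1×5 + 4×1 = 9; y[2] = 4×5 = 20 → [1, 9, 20]. Given [1, 9, 20] matches, so answer: Yes

Yes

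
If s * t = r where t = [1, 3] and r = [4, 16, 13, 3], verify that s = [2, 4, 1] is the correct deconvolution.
Forward-compute [2, 4, 1] * [1, 3]: r[0] = 2×1 = 2; r[1] = 2×3 + 4×1 = 10; r[2] = 4×3 + 1×1 = 13; r[3] = 1×3 = 3 → [2, 10, 13, 3]. Does not match given r = [4, 16, 13, 3].

Not verified. [2, 4, 1] * [1, 3] = [2, 10, 13, 3], which differs from [4, 16, 13, 3] at index 0.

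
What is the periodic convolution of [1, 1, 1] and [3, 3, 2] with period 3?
Use y[k] = Σ_j a[j]·b[(k-j) mod 3]. y[0] = 1×3 + 1×2 + 1×3 = 8; y[1] = 1×3 + 1×3 + 1×2 = 8; y[2] = 1×2 + 1×3 + 1×3 = 8. Result: [8, 8, 8]

[8, 8, 8]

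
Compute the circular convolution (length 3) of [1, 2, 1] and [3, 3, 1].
Use y[k] = Σ_j a[j]·b[(k-j) mod 3]. y[0] = 1×3 + 2×1 + 1×3 = 8; y[1] = 1×3 + 2×3 + 1×1 = 10; y[2] = 1×1 + 2×3 + 1×3 = 10. Result: [8, 10, 10]

[8, 10, 10]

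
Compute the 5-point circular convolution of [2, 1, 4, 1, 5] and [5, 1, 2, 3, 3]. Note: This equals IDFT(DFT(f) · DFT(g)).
Either evaluate y[k] = Σ_j f[j]·g[(k-j) mod 5] directly, or use IDFT(DFT(f) · DFT(g)). y[0] = 2×5 + 1×3 + 4×3 + 1×2 + 5×1 = 32; y[1] = 2×1 + 1×5 + 4×3 + 1×3 + 5×2 = 32; y[2] = 2×2 + 1×1 + 4×5 + 1×3 + 5×3 = 43; y[3] = 2×3 + 1×2 + 4×1 + 1×5 + 5×3 = 32; y[4] = 2×3 + 1×3 + 4×2 + 1×1 + 5×5 = 43. Result: [32, 32, 43, 32, 43]

[32, 32, 43, 32, 43]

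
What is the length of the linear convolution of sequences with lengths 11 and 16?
Linear/full convolution length: m + n - 1 = 11 + 16 - 1 = 26

26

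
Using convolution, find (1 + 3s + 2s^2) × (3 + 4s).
Ascending coefficients: a = [1, 3, 2], b = [3, 4]. c[0] = 1×3 = 3; c[1] = 1×4 + 3×3 = 13; c[2] = 3×4 + 2×3 = 18; c[3] = 2×4 = 8. Result coefficients: [3, 13, 18, 8] → 3 + 13s + 18s^2 + 8s^3

3 + 13s + 18s^2 + 8s^3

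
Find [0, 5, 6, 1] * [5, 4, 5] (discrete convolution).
y[0] = 0×5 = 0; y[1] = 0×4 + 5×5 = 25; y[2] = 0×5 + 5×4 + 6×5 = 50; y[3] = 5×5 + 6×4 + 1×5 = 54; y[4] = 6×5 + 1×4 = 34; y[5] = 1×5 = 5

[0, 25, 50, 54, 34, 5]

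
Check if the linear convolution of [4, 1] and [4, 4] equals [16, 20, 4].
Recompute linear convolution of [4, 1] and [4, 4]: y[0] = 4×4 = 16; y[1] = 4×4 + 1×4 = 20; y[2] = 1×4 = 4 → [16, 20, 4]. Given [16, 20, 4] matches, so answer: Yes

Yes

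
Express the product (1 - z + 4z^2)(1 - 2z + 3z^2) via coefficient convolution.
Ascending coefficients: a = [1, -1, 4], b = [1, -2, 3]. c[0] = 1×1 = 1; c[1] = 1×-2 + -1×1 = -3; c[2] = 1×3 + -1×-2 + 4×1 = 9; c[3] = -1×3 + 4×-2 = -11; c[4] = 4×3 = 12. Result coefficients: [1, -3, 9, -11, 12] → 1 - 3z + 9z^2 - 11z^3 + 12z^4

1 - 3z + 9z^2 - 11z^3 + 12z^4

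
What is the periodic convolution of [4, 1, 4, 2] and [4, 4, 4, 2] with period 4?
Use y[k] = Σ_j f[j]·g[(k-j) mod 4]. y[0] = 4×4 + 1×2 + 4×4 + 2×4 = 42; y[1] = 4×4 + 1×4 + 4×2 + 2×4 = 36; y[2] = 4×4 + 1×4 + 4×4 + 2×2 = 40; y[3] = 4×2 + 1×4 + 4×4 + 2×4 = 36. Result: [42, 36, 40, 36]

[42, 36, 40, 36]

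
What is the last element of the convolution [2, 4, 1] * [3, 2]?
Use y[k] = Σ_i a[i]·b[k-i] at k=3. y[3] = 1×2 = 2

2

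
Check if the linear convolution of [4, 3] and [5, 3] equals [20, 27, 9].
Recompute linear convolution of [4, 3] and [5, 3]: y[0] = 4×5 = 20; y[1] = 4×3 + 3×5 = 27; y[2] = 3×3 = 9 → [20, 27, 9]. Given [20, 27, 9] matches, so answer: Yes

Yes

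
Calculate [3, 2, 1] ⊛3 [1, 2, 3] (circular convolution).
Use y[k] = Σ_j u[j]·v[(k-j) mod 3]. y[0] = 3×1 + 2×3 + 1×2 = 11; y[1] = 3×2 + 2×1 + 1×3 = 11; y[2] = 3×3 + 2×2 + 1×1 = 14. Result: [11, 11, 14]

[11, 11, 14]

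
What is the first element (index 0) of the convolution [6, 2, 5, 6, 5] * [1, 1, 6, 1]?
Use y[k] = Σ_i a[i]·b[k-i] at k=0. y[0] = 6×1 = 6

6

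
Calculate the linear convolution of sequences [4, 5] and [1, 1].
y[0] = 4×1 = 4; y[1] = 4×1 + 5×1 = 9; y[2] = 5×1 = 5

[4, 9, 5]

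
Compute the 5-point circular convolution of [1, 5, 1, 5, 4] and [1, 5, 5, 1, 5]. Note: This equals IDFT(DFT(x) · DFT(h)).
Either evaluate y[k] = Σ_j x[j]·h[(k-j) mod 5] directly, or use IDFT(DFT(x) · DFT(h)). y[0] = 1×1 + 5×5 + 1×1 + 5×5 + 4×5 = 72; y[1] = 1×5 + 5×1 + 1×5 + 5×1 + 4×5 = 40; y[2] = 1×5 + 5×5 + 1×1 + 5×5 + 4×1 = 60; y[3] = 1×1 + 5×5 + 1×5 + 5×1 + 4×5 = 56; y[4] = 1×5 + 5×1 + 1×5 + 5×5 + 4×1 = 44. Result: [72, 40, 60, 56, 44]

[72, 40, 60, 56, 44]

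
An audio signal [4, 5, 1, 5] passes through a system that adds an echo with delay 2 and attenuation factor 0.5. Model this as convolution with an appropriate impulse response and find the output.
Direct-path + delayed-attenuated-path model → impulse response h = [1, 0, 0.5] (1 at lag 0, 0.5 at lag 2). Output y[n] = x[n] + 0.5·x[n - 2] (with x[n] = 0 outside 0..3): y[0] = 4 + 0.5×0 = 4; y[1] = 5 + 0.5×0 = 5; y[2] = 1 + 0.5×4 = 3.0; y[3] = 5 + 0.5×5 = 7.5; y[4] = 0 + 0.5×1 = 0.5; y[5] = 0 + 0.5×5 = 2.5. So y = [4, 5, 3.0, 7.5, 0.5, 2.5]

[4, 5, 3.0, 7.5, 0.5, 2.5]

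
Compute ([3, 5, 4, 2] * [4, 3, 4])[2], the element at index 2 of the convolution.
Use y[k] = Σ_i a[i]·b[k-i] at k=2. y[2] = 3×4 + 5×3 + 4×4 = 43

43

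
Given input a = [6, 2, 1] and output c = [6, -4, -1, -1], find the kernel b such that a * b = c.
Output length 4 = len(a) + len(b) - 1 ⇒ len(b) = 2. Solve b forward using b[k] = (c[k] - Σ_{i≥1} a[i]·b[k-i]) / a[0]: b[0] = c[0] / a[0] = 6 / 6 = 1; b[1] = (c[1] - 2×1) / a[0] = (-4 - 2×1) / 6 = -1. So b = [1, -1]. Forward-check [6, 2, 1] * [1, -1]: c[0] = 6×1 = 6; c[1] = 6×-1 + 2×1 = -4; c[2] = 2×-1 + 1×1 = -1; c[3] = 1×-1 = -1 → [6, -4, -1, -1] ✓

[1, -1]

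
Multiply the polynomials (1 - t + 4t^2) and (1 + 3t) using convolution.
Ascending coefficients: a = [1, -1, 4], b = [1, 3]. c[0] = 1×1 = 1; c[1] = 1×3 + -1×1 = 2; c[2] = -1×3 + 4×1 = 1; c[3] = 4×3 = 12. Result coefficients: [1, 2, 1, 12] → 1 + 2t + t^2 + 12t^3

1 + 2t + t^2 + 12t^3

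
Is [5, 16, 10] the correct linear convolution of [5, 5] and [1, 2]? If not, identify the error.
Recompute linear convolution of [5, 5] and [1, 2]: y[0] = 5×1 = 5; y[1] = 5×2 + 5×1 = 15; y[2] = 5×2 = 10 → [5, 15, 10]. Compare to given [5, 16, 10]: they differ at index 1: given 16, correct 15, so answer: No

No. Error at index 1: given 16, correct 15.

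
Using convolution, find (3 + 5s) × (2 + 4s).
Ascending coefficients: a = [3, 5], b = [2, 4]. c[0] = 3×2 = 6; c[1] = 3×4 + 5×2 = 22; c[2] = 5×4 = 20. Result coefficients: [6, 22, 20] → 6 + 22s + 20s^2

6 + 22s + 20s^2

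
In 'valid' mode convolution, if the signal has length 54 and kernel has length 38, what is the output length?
'Valid' mode counts only positions where the kernel fully overlaps the signal: m - n + 1 = 54 - 38 + 1 = 17

17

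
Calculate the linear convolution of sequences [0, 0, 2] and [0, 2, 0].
y[0] = 0×0 = 0; y[1] = 0×2 + 0×0 = 0; y[2] = 0×0 + 0×2 + 2×0 = 0; y[3] = 0×0 + 2×2 = 4; y[4] = 2×0 = 0

[0, 0, 0, 4, 0]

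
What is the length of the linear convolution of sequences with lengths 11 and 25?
Linear/full convolution length: m + n - 1 = 11 + 25 - 1 = 35

35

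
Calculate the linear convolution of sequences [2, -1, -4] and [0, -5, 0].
y[0] = 2×0 = 0; y[1] = 2×-5 + -1×0 = -10; y[2] = 2×0 + -1×-5 + -4×0 = 5; y[3] = -1×0 + -4×-5 = 20; y[4] = -4×0 = 0

[0, -10, 5, 20, 0]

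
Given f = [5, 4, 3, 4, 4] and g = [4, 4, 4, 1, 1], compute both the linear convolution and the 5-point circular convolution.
Linear: y_lin[0] = 5×4 = 20; y_lin[1] = 5×4 + 4×4 = 36; y_lin[2] = 5×4 + 4×4 + 3×4 = 48; y_lin[3] = 5×1 + 4×4 + 3×4 + 4×4 = 49; y_lin[4] = 5×1 + 4×1 + 3×4 + 4×4 + 4×4 = 53; y_lin[5] = 4×1 + 3×1 + 4×4 + 4×4 = 39; y_lin[6] = 3×1 + 4×1 + 4×4 = 23; y_lin[7] = 4×1 + 4×1 = 8; y_lin[8] = 4×1 = 4 → [20, 36, 48, 49, 53, 39, 23, 8, 4]. Circular (length 5): y[0] = 5×4 + 4×1 + 3×1 + 4×4 + 4×4 = 59; y[1] = 5×4 + 4×4 + 3×1 + 4×1 + 4×4 = 59; y[2] = 5×4 + 4×4 + 3×4 + 4×1 + 4×1 = 56; y[3] = 5×1 + 4×4 + 3×4 + 4×4 + 4×1 = 53; y[4] = 5×1 + 4×1 + 3×4 + 4×4 + 4×4 = 53 → [59, 59, 56, 53, 53]

Linear: [20, 36, 48, 49, 53, 39, 23, 8, 4], Circular: [59, 59, 56, 53, 53]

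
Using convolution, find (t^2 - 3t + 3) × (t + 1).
Ascending coefficients: a = [3, -3, 1], b = [1, 1]. c[0] = 3×1 = 3; c[1] = 3×1 + -3×1 = 0; c[2] = -3×1 + 1×1 = -2; c[3] = 1×1 = 1. Result coefficients: [3, 0, -2, 1] → t^3 - 2t^2 + 3

t^3 - 2t^2 + 3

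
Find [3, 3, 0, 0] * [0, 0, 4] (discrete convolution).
y[0] = 3×0 = 0; y[1] = 3×0 + 3×0 = 0; y[2] = 3×4 + 3×0 + 0×0 = 12; y[3] = 3×4 + 0×0 + 0×0 = 12; y[4] = 0×4 + 0×0 = 0; y[5] = 0×4 = 0

[0, 0, 12, 12, 0, 0]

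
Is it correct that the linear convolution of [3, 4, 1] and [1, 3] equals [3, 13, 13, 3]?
Recompute linear convolution of [3, 4, 1] and [1, 3]: y[0] = 3×1 = 3; y[1] = 3×3 + 4×1 = 13; y[2] = 4×3 + 1×1 = 13; y[3] = 1×3 = 3 → [3, 13, 13, 3]. Given [3, 13, 13, 3] matches, so answer: Yes

Yes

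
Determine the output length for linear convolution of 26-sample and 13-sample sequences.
Linear/full convolution length: m + n - 1 = 26 + 13 - 1 = 38

38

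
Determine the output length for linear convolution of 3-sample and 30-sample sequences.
Linear/full convolution length: m + n - 1 = 3 + 30 - 1 = 32

32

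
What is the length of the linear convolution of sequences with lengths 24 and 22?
Linear/full convolution length: m + n - 1 = 24 + 22 - 1 = 45

45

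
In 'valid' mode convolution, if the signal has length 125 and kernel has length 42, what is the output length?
'Valid' mode counts only positions where the kernel fully overlaps the signal: m - n + 1 = 125 - 42 + 1 = 84

84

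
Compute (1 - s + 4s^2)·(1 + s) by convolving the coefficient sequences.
Ascending coefficients: a = [1, -1, 4], b = [1, 1]. c[0] = 1×1 = 1; c[1] = 1×1 + -1×1 = 0; c[2] = -1×1 + 4×1 = 3; c[3] = 4×1 = 4. Result coefficients: [1, 0, 3, 4] → 1 + 3s^2 + 4s^3

1 + 3s^2 + 4s^3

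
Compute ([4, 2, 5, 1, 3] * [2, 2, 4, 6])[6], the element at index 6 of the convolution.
Use y[k] = Σ_i a[i]·b[k-i] at k=6. y[6] = 1×6 + 3×4 = 18

18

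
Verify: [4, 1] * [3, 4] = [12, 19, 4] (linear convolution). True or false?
Recompute linear convolution of [4, 1] and [3, 4]: y[0] = 4×3 = 12; y[1] = 4×4 + 1×3 = 19; y[2] = 1×4 = 4 → [12, 19, 4]. Given [12, 19, 4] matches, so answer: Yes

Yes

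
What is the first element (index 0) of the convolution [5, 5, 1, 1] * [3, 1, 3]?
Use y[k] = Σ_i a[i]·b[k-i] at k=0. y[0] = 5×3 = 15

15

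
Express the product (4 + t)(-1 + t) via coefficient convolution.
Ascending coefficients: a = [4, 1], b = [-1, 1]. c[0] = 4×-1 = -4; c[1] = 4×1 + 1×-1 = 3; c[2] = 1×1 = 1. Result coefficients: [-4, 3, 1] → -4 + 3t + t^2

-4 + 3t + t^2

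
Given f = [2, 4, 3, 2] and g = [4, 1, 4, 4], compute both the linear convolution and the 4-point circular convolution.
Linear: y_lin[0] = 2×4 = 8; y_lin[1] = 2×1 + 4×4 = 18; y_lin[2] = 2×4 + 4×1 + 3×4 = 24; y_lin[3] = 2×4 + 4×4 + 3×1 + 2×4 = 35; y_lin[4] = 4×4 + 3×4 + 2×1 = 30; y_lin[5] = 3×4 + 2×4 = 20; y_lin[6] = 2×4 = 8 → [8, 18, 24, 35, 30, 20, 8]. Circular (length 4): y[0] = 2×4 + 4×4 + 3×4 + 2×1 = 38; y[1] = 2×1 + 4×4 + 3×4 + 2×4 = 38; y[2] = 2×4 + 4×1 + 3×4 + 2×4 = 32; y[3] = 2×4 + 4×4 + 3×1 + 2×4 = 35 → [38, 38, 32, 35]

Linear: [8, 18, 24, 35, 30, 20, 8], Circular: [38, 38, 32, 35]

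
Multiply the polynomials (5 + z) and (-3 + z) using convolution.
Ascending coefficients: a = [5, 1], b = [-3, 1]. c[0] = 5×-3 = -15; c[1] = 5×1 + 1×-3 = 2; c[2] = 1×1 = 1. Result coefficients: [-15, 2, 1] → -15 + 2z + z^2

-15 + 2z + z^2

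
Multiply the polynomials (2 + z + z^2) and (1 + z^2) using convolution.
Ascending coefficients: a = [2, 1, 1], b = [1, 0, 1]. c[0] = 2×1 = 2; c[1] = 2×0 + 1×1 = 1; c[2] = 2×1 + 1×0 + 1×1 = 3; c[3] = 1×1 + 1×0 = 1; c[4] = 1×1 = 1. Result coefficients: [2, 1, 3, 1, 1] → 2 + z + 3z^2 + z^3 + z^4

2 + z + 3z^2 + z^3 + z^4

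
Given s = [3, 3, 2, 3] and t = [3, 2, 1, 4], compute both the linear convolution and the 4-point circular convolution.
Linear: y_lin[0] = 3×3 = 9; y_lin[1] = 3×2 + 3×3 = 15; y_lin[2] = 3×1 + 3×2 + 2×3 = 15; y_lin[3] = 3×4 + 3×1 + 2×2 + 3×3 = 28; y_lin[4] = 3×4 + 2×1 + 3×2 = 20; y_lin[5] = 2×4 + 3×1 = 11; y_lin[6] = 3×4 = 12 → [9, 15, 15, 28, 20, 11, 12]. Circular (length 4): y[0] = 3×3 + 3×4 + 2×1 + 3×2 = 29; y[1] = 3×2 + 3×3 + 2×4 + 3×1 = 26; y[2] = 3×1 + 3×2 + 2×3 + 3×4 = 27; y[3] = 3×4 + 3×1 + 2×2 + 3×3 = 28 → [29, 26, 27, 28]

Linear: [9, 15, 15, 28, 20, 11, 12], Circular: [29, 26, 27, 28]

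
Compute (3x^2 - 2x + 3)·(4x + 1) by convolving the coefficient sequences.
Ascending coefficients: a = [3, -2, 3], b = [1, 4]. c[0] = 3×1 = 3; c[1] = 3×4 + -2×1 = 10; c[2] = -2×4 + 3×1 = -5; c[3] = 3×4 = 12. Result coefficients: [3, 10, -5, 12] → 12x^3 - 5x^2 + 10x + 3

12x^3 - 5x^2 + 10x + 3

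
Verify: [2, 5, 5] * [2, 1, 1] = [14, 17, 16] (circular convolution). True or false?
Recompute circular convolution of [2, 5, 5] and [2, 1, 1]: y[0] = 2×2 + 5×1 + 5×1 = 14; y[1] = 2×1 + 5×2 + 5×1 = 17; y[2] = 2×1 + 5×1 + 5×2 = 17 → [14, 17, 17]. Compare to given [14, 17, 16]: they differ at index 2: given 16, correct 17, so answer: No

No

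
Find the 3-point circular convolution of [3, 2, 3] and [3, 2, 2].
Use y[k] = Σ_j a[j]·b[(k-j) mod 3]. y[0] = 3×3 + 2×2 + 3×2 = 19; y[1] = 3×2 + 2×3 + 3×2 = 18; y[2] = 3×2 + 2×2 + 3×3 = 19. Result: [19, 18, 19]

[19, 18, 19]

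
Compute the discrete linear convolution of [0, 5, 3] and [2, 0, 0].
y[0] = 0×2 = 0; y[1] = 0×0 + 5×2 = 10; y[2] = 0×0 + 5×0 + 3×2 = 6; y[3] = 5×0 + 3×0 = 0; y[4] = 3×0 = 0

[0, 10, 6, 0, 0]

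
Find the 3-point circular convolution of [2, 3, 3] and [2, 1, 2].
Use y[k] = Σ_j a[j]·b[(k-j) mod 3]. y[0] = 2×2 + 3×2 + 3×1 = 13; y[1] = 2×1 + 3×2 + 3×2 = 14; y[2] = 2×2 + 3×1 + 3×2 = 13. Result: [13, 14, 13]

[13, 14, 13]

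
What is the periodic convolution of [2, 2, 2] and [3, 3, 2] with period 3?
Use y[k] = Σ_j a[j]·b[(k-j) mod 3]. y[0] = 2×3 + 2×2 + 2×3 = 16; y[1] = 2×3 + 2×3 + 2×2 = 16; y[2] = 2×2 + 2×3 + 2×3 = 16. Result: [16, 16, 16]

[16, 16, 16]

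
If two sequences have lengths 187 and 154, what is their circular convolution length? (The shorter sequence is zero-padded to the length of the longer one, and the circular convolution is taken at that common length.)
Circular convolution (zero-padding the shorter input) has length max(m, n) = max(187, 154) = 187

187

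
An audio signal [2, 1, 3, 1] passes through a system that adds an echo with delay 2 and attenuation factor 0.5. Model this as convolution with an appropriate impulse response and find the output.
Direct-path + delayed-attenuated-path model → impulse response h = [1, 0, 0.5] (1 at lag 0, 0.5 at lag 2). Output y[n] = x[n] + 0.5·x[n - 2] (with x[n] = 0 outside 0..3): y[0] = 2 + 0.5×0 = 2; y[1] = 1 + 0.5×0 = 1; y[2] = 3 + 0.5×2 = 4.0; y[3] = 1 + 0.5×1 = 1.5; y[4] = 0 + 0.5×3 = 1.5; y[5] = 0 + 0.5×1 = 0.5. So y = [2, 1, 4.0, 1.5, 1.5, 0.5]

[2, 1, 4.0, 1.5, 1.5, 0.5]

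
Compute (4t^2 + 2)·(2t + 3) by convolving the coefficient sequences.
Ascending coefficients: a = [2, 0, 4], b = [3, 2]. c[0] = 2×3 = 6; c[1] = 2×2 + 0×3 = 4; c[2] = 0×2 + 4×3 = 12; c[3] = 4×2 = 8. Result coefficients: [6, 4, 12, 8] → 8t^3 + 12t^2 + 4t + 6

8t^3 + 12t^2 + 4t + 6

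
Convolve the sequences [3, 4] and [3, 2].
y[0] = 3×3 = 9; y[1] = 3×2 + 4×3 = 18; y[2] = 4×2 = 8

[9, 18, 8]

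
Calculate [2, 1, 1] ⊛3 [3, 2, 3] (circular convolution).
Use y[k] = Σ_j s[j]·t[(k-j) mod 3]. y[0] = 2×3 + 1×3 + 1×2 = 11; y[1] = 2×2 + 1×3 + 1×3 = 10; y[2] = 2×3 + 1×2 + 1×3 = 11. Result: [11, 10, 11]

[11, 10, 11]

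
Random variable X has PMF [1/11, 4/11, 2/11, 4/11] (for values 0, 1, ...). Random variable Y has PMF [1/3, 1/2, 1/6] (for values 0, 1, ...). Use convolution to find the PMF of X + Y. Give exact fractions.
P(X+Y=k) = Σ_i P(X=i)·P(Y=k-i) — a convolution of [1/11, 4/11, 2/11, 4/11] and [1/3, 1/2, 1/6]. P(X+Y=0) = (1/11)×(1/3) = 1/33; P(X+Y=1) = (1/11)×(1/2) + (4/11)×(1/3) = 1/22 + 4/33 = 1/6; P(X+Y=2) = (1/11)×(1/6) + (4/11)×(1/2) + (2/11)×(1/3) = 1/66 + 2/11 + 2/33 = 17/66; P(X+Y=3) = (4/11)×(1/6) + (2/11)×(1/2) + (4/11)×(1/3) = 2/33 + 1/11 + 4/33 = 3/11; P(X+Y=4) = (2/11)×(1/6) + (4/11)×(1/2) = 1/33 + 2/11 = 7/33; P(X+Y=5) = (4/11)×(1/6) = 2/33. PMF: [1/33, 1/6, 17/66, 3/11, 7/33, 2/33] (sums to 1 ✓)

[1/33, 1/6, 17/66, 3/11, 7/33, 2/33]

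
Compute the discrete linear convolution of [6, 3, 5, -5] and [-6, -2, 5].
y[0] = 6×-6 = -36; y[1] = 6×-2 + 3×-6 = -30; y[2] = 6×5 + 3×-2 + 5×-6 = -6; y[3] = 3×5 + 5×-2 + -5×-6 = 35; y[4] = 5×5 + -5×-2 = 35; y[5] = -5×5 = -25

[-36, -30, -6, 35, 35, -25]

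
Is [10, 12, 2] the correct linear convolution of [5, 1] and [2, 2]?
Recompute linear convolution of [5, 1] and [2, 2]: y[0] = 5×2 = 10; y[1] = 5×2 + 1×2 = 12; y[2] = 1×2 = 2 → [10, 12, 2]. Given [10, 12, 2] matches, so answer: Yes

Yes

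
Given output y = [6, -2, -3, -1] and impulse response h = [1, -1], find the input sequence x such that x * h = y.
Deconvolve y=[6, -2, -3, -1] by h=[1, -1]. Since h[0]=1, solve forward: x[0] = y[0] / 1 = 6; x[1] = (y[1] - 6×-1) / 1 = 4; x[2] = (y[2] - 4×-1) / 1 = 1. So x = [6, 4, 1]. Check by forward convolution: y[0] = 6×1 = 6; y[1] = 6×-1 + 4×1 = -2; y[2] = 4×-1 + 1×1 = -3; y[3] = 1×-1 = -1

[6, 4, 1]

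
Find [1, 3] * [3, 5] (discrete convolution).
y[0] = 1×3 = 3; y[1] = 1×5 + 3×3 = 14; y[2] = 3×5 = 15

[3, 14, 15]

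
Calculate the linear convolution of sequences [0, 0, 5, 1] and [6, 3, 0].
y[0] = 0×6 = 0; y[1] = 0×3 + 0×6 = 0; y[2] = 0×0 + 0×3 + 5×6 = 30; y[3] = 0×0 + 5×3 + 1×6 = 21; y[4] = 5×0 + 1×3 = 3; y[5] = 1×0 = 0

[0, 0, 30, 21, 3, 0]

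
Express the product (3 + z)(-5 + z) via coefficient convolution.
Ascending coefficients: a = [3, 1], b = [-5, 1]. c[0] = 3×-5 = -15; c[1] = 3×1 + 1×-5 = -2; c[2] = 1×1 = 1. Result coefficients: [-15, -2, 1] → -15 - 2z + z^2

-15 - 2z + z^2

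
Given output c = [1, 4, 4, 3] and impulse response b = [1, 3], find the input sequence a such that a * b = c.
Deconvolve c=[1, 4, 4, 3] by b=[1, 3]. Since b[0]=1, solve forward: a[0] = c[0] / 1 = 1; a[1] = (c[1] - 1×3) / 1 = 1; a[2] = (c[2] - 1×3) / 1 = 1. So a = [1, 1, 1]. Check by forward convolution: c[0] = 1×1 = 1; c[1] = 1×3 + 1×1 = 4; c[2] = 1×3 + 1×1 = 4; c[3] = 1×3 = 3

[1, 1, 1]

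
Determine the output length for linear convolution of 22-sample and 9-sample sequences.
Linear/full convolution length: m + n - 1 = 22 + 9 - 1 = 30

30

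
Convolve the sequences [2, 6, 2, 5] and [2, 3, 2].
y[0] = 2×2 = 4; y[1] = 2×3 + 6×2 = 18; y[2] = 2×2 + 6×3 + 2×2 = 26; y[3] = 6×2 + 2×3 + 5×2 = 28; y[4] = 2×2 + 5×3 = 19; y[5] = 5×2 = 10

[4, 18, 26, 28, 19, 10]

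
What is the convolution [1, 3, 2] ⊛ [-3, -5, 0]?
y[0] = 1×-3 = -3; y[1] = 1×-5 + 3×-3 = -14; y[2] = 1×0 + 3×-5 + 2×-3 = -21; y[3] = 3×0 + 2×-5 = -10; y[4] = 2×0 = 0

[-3, -14, -21, -10, 0]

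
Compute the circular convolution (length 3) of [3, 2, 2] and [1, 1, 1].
Use y[k] = Σ_j x[j]·h[(k-j) mod 3]. y[0] = 3×1 + 2×1 + 2×1 = 7; y[1] = 3×1 + 2×1 + 2×1 = 7; y[2] = 3×1 + 2×1 + 2×1 = 7. Result: [7, 7, 7]

[7, 7, 7]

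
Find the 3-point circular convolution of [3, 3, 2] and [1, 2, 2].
Use y[k] = Σ_j s[j]·t[(k-j) mod 3]. y[0] = 3×1 + 3×2 + 2×2 = 13; y[1] = 3×2 + 3×1 + 2×2 = 13; y[2] = 3×2 + 3×2 + 2×1 = 14. Result: [13, 13, 14]

[13, 13, 14]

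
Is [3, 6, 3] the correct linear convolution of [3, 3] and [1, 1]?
Recompute linear convolution of [3, 3] and [1, 1]: y[0] = 3×1 = 3; y[1] = 3×1 + 3×1 = 6; y[2] = 3×1 = 3 → [3, 6, 3]. Given [3, 6, 3] matches, so answer: Yes

Yes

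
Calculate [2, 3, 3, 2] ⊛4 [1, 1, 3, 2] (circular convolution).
Use y[k] = Σ_j f[j]·g[(k-j) mod 4]. y[0] = 2×1 + 3×2 + 3×3 + 2×1 = 19; y[1] = 2×1 + 3×1 + 3×2 + 2×3 = 17; y[2] = 2×3 + 3×1 + 3×1 + 2×2 = 16; y[3] = 2×2 + 3×3 + 3×1 + 2×1 = 18. Result: [19, 17, 16, 18]

[19, 17, 16, 18]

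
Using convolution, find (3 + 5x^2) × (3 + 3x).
Ascending coefficients: a = [3, 0, 5], b = [3, 3]. c[0] = 3×3 = 9; c[1] = 3×3 + 0×3 = 9; c[2] = 0×3 + 5×3 = 15; c[3] = 5×3 = 15. Result coefficients: [9, 9, 15, 15] → 9 + 9x + 15x^2 + 15x^3

9 + 9x + 15x^2 + 15x^3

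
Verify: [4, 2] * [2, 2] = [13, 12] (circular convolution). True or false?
Recompute circular convolution of [4, 2] and [2, 2]: y[0] = 4×2 + 2×2 = 12; y[1] = 4×2 + 2×2 = 12 → [12, 12]. Compare to given [13, 12]: they differ at index 0: given 13, correct 12, so answer: No

No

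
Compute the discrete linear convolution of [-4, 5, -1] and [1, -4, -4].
y[0] = -4×1 = -4; y[1] = -4×-4 + 5×1 = 21; y[2] = -4×-4 + 5×-4 + -1×1 = -5; y[3] = 5×-4 + -1×-4 = -16; y[4] = -1×-4 = 4

[-4, 21, -5, -16, 4]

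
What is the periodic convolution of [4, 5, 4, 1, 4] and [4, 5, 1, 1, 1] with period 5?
Use y[k] = Σ_j x[j]·h[(k-j) mod 5]. y[0] = 4×4 + 5×1 + 4×1 + 1×1 + 4×5 = 46; y[1] = 4×5 + 5×4 + 4×1 + 1×1 + 4×1 = 49; y[2] = 4×1 + 5×5 + 4×4 + 1×1 + 4×1 = 50; y[3] = 4×1 + 5×1 + 4×5 + 1×4 + 4×1 = 37; y[4] = 4×1 + 5×1 + 4×1 + 1×5 + 4×4 = 34. Result: [46, 49, 50, 37, 34]

[46, 49, 50, 37, 34]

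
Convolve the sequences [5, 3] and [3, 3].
y[0] = 5×3 = 15; y[1] = 5×3 + 3×3 = 24; y[2] = 3×3 = 9

[15, 24, 9]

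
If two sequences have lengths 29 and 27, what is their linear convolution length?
Linear/full convolution length: m + n - 1 = 29 + 27 - 1 = 55

55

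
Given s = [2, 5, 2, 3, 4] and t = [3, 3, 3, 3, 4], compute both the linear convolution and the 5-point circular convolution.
Linear: y_lin[0] = 2×3 = 6; y_lin[1] = 2×3 + 5×3 = 21; y_lin[2] = 2×3 + 5×3 + 2×3 = 27; y_lin[3] = 2×3 + 5×3 + 2×3 + 3×3 = 36; y_lin[4] = 2×4 + 5×3 + 2×3 + 3×3 + 4×3 = 50; y_lin[5] = 5×4 + 2×3 + 3×3 + 4×3 = 47; y_lin[6] = 2×4 + 3×3 + 4×3 = 29; y_lin[7] = 3×4 + 4×3 = 24; y_lin[8] = 4×4 = 16 → [6, 21, 27, 36, 50, 47, 29, 24, 16]. Circular (length 5): y[0] = 2×3 + 5×4 + 2×3 + 3×3 + 4×3 = 53; y[1] = 2×3 + 5×3 + 2×4 + 3×3 + 4×3 = 50; y[2] = 2×3 + 5×3 + 2×3 + 3×4 + 4×3 = 51; y[3] = 2×3 + 5×3 + 2×3 + 3×3 + 4×4 = 52; y[4] = 2×4 + 5×3 + 2×3 + 3×3 + 4×3 = 50 → [53, 50, 51, 52, 50]

Linear: [6, 21, 27, 36, 50, 47, 29, 24, 16], Circular: [53, 50, 51, 52, 50]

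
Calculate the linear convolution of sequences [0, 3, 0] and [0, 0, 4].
y[0] = 0×0 = 0; y[1] = 0×0 + 3×0 = 0; y[2] = 0×4 + 3×0 + 0×0 = 0; y[3] = 3×4 + 0×0 = 12; y[4] = 0×4 = 0

[0, 0, 0, 12, 0]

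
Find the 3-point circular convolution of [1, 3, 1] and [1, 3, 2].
Use y[k] = Σ_j a[j]·b[(k-j) mod 3]. y[0] = 1×1 + 3×2 + 1×3 = 10; y[1] = 1×3 + 3×1 + 1×2 = 8; y[2] = 1×2 + 3×3 + 1×1 = 12. Result: [10, 8, 12]

[10, 8, 12]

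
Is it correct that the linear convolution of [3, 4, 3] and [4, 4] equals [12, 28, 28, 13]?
Recompute linear convolution of [3, 4, 3] and [4, 4]: y[0] = 3×4 = 12; y[1] = 3×4 + 4×4 = 28; y[2] = 4×4 + 3×4 = 28; y[3] = 3×4 = 12 → [12, 28, 28, 12]. Compare to given [12, 28, 28, 13]: they differ at index 3: given 13, correct 12, so answer: No

No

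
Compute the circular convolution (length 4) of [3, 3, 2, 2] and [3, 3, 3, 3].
Use y[k] = Σ_j u[j]·v[(k-j) mod 4]. y[0] = 3×3 + 3×3 + 2×3 + 2×3 = 30; y[1] = 3×3 + 3×3 + 2×3 + 2×3 = 30; y[2] = 3×3 + 3×3 + 2×3 + 2×3 = 30; y[3] = 3×3 + 3×3 + 2×3 + 2×3 = 30. Result: [30, 30, 30, 30]

[30, 30, 30, 30]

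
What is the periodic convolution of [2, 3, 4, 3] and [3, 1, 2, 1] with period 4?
Use y[k] = Σ_j f[j]·g[(k-j) mod 4]. y[0] = 2×3 + 3×1 + 4×2 + 3×1 = 20; y[1] = 2×1 + 3×3 + 4×1 + 3×2 = 21; y[2] = 2×2 + 3×1 + 4×3 + 3×1 = 22; y[3] = 2×1 + 3×2 + 4×1 + 3×3 = 21. Result: [20, 21, 22, 21]

[20, 21, 22, 21]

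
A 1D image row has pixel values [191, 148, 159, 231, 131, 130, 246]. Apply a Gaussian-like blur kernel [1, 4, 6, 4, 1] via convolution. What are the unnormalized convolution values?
Convolve image row [191, 148, 159, 231, 131, 130, 246] with kernel [1, 4, 6, 4, 1]: y[0] = 191×1 = 191; y[1] = 191×4 + 148×1 = 912; y[2] = 191×6 + 148×4 + 159×1 = 1897; y[3] = 191×4 + 148×6 + 159×4 + 231×1 = 2519; y[4] = 191×1 + 148×4 + 159×6 + 231×4 + 131×1 = 2792; y[5] = 148×1 + 159×4 + 231×6 + 131×4 + 130×1 = 2824; y[6] = 159×1 + 231×4 + 131×6 + 130×4 + 246×1 = 2635; y[7] = 231×1 + 131×4 + 130×6 + 246×4 = 2519; y[8] = 131×1 + 130×4 + 246×6 = 2127; y[9] = 130×1 + 246×4 = 1114; y[10] = 246×1 = 246 → [191, 912, 1897, 2519, 2792, 2824, 2635, 2519, 2127, 1114, 246]. Normalization factor = sum(kernel) = 16.

[191, 912, 1897, 2519, 2792, 2824, 2635, 2519, 2127, 1114, 246]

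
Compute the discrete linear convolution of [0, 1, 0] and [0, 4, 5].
y[0] = 0×0 = 0; y[1] = 0×4 + 1×0 = 0; y[2] = 0×5 + 1×4 + 0×0 = 4; y[3] = 1×5 + 0×4 = 5; y[4] = 0×5 = 0

[0, 0, 4, 5, 0]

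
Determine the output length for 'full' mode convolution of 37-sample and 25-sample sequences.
Linear/full convolution length: m + n - 1 = 37 + 25 - 1 = 61

61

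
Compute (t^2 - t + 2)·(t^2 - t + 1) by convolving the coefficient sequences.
Ascending coefficients: a = [2, -1, 1], b = [1, -1, 1]. c[0] = 2×1 = 2; c[1] = 2×-1 + -1×1 = -3; c[2] = 2×1 + -1×-1 + 1×1 = 4; c[3] = -1×1 + 1×-1 = -2; c[4] = 1×1 = 1. Result coefficients: [2, -3, 4, -2, 1] → t^4 - 2t^3 + 4t^2 - 3t + 2

t^4 - 2t^3 + 4t^2 - 3t + 2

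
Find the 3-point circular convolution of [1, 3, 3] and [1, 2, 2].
Use y[k] = Σ_j f[j]·g[(k-j) mod 3]. y[0] = 1×1 + 3×2 + 3×2 = 13; y[1] = 1×2 + 3×1 + 3×2 = 11; y[2] = 1×2 + 3×2 + 3×1 = 11. Result: [13, 11, 11]

[13, 11, 11]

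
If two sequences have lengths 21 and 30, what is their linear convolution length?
Linear/full convolution length: m + n - 1 = 21 + 30 - 1 = 50

50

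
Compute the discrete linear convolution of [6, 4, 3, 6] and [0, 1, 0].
y[0] = 6×0 = 0; y[1] = 6×1 + 4×0 = 6; y[2] = 6×0 + 4×1 + 3×0 = 4; y[3] = 4×0 + 3×1 + 6×0 = 3; y[4] = 3×0 + 6×1 = 6; y[5] = 6×0 = 0

[0, 6, 4, 3, 6, 0]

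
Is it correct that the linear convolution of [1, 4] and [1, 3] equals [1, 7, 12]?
Recompute linear convolution of [1, 4] and [1, 3]: y[0] = 1×1 = 1; y[1] = 1×3 + 4×1 = 7; y[2] = 4×3 = 12 → [1, 7, 12]. Given [1, 7, 12] matches, so answer: Yes

Yes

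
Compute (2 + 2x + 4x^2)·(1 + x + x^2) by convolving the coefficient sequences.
Ascending coefficients: a = [2, 2, 4], b = [1, 1, 1]. c[0] = 2×1 = 2; c[1] = 2×1 + 2×1 = 4; c[2] = 2×1 + 2×1 + 4×1 = 8; c[3] = 2×1 + 4×1 = 6; c[4] = 4×1 = 4. Result coefficients: [2, 4, 8, 6, 4] → 2 + 4x + 8x^2 + 6x^3 + 4x^4

2 + 4x + 8x^2 + 6x^3 + 4x^4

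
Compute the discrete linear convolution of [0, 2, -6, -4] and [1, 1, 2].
y[0] = 0×1 = 0; y[1] = 0×1 + 2×1 = 2; y[2] = 0×2 + 2×1 + -6×1 = -4; y[3] = 2×2 + -6×1 + -4×1 = -6; y[4] = -6×2 + -4×1 = -16; y[5] = -4×2 = -8

[0, 2, -4, -6, -16, -8]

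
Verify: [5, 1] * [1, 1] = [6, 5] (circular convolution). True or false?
Recompute circular convolution of [5, 1] and [1, 1]: y[0] = 5×1 + 1×1 = 6; y[1] = 5×1 + 1×1 = 6 → [6, 6]. Compare to given [6, 5]: they differ at index 1: given 5, correct 6, so answer: No

No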